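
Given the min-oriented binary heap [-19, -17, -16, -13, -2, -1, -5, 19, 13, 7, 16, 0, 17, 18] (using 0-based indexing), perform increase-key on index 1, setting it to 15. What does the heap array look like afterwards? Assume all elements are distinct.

set index 1 from -17 to 15 → [-19, 15, -16, -13, -2, -1, -5, 19, 13, 7, 16, 0, 17, 18]
15 vs smaller child -13 at index 3, swap → [-19, -13, -16, 15, -2, -1, -5, 19, 13, 7, 16, 0, 17, 18]
15 vs smaller child 13 at index 8, swap → [-19, -13, -16, 13, -2, -1, -5, 19, 15, 7, 16, 0, 17, 18]

[-19, -13, -16, 13, -2, -1, -5, 19, 15, 7, 16, 0, 17, 18]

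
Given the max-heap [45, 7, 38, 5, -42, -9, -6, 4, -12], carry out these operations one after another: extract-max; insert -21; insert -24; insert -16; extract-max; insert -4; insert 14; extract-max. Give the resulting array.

extract-max → returns 45:
  remove root 45; move last element -12 to root → [-12, 7, 38, 5, -42, -9, -6, 4]
  -12 vs larger child 38 at index 2, swap → [38, 7, -12, 5, -42, -9, -6, 4]
  -12 vs larger child -6 at index 6, swap → [38, 7, -6, 5, -42, -9, -12, 4]
insert -21:
  append -21 at index 8 → [38, 7, -6, 5, -42, -9, -12, 4, -21] (no swap needed)
insert -24:
  append -24 at index 9 → [38, 7, -6, 5, -42, -9, -12, 4, -21, -24]
  -24 > parent -42 at index 4, swap → [38, 7, -6, 5, -24, -9, -12, 4, -21, -42]
insert -16:
  append -16 at index 10 → [38, 7, -6, 5, -24, -9, -12, 4, -21, -42, -16]
  -16 > parent -24 at index 4, swap → [38, 7, -6, 5, -16, -9, -12, 4, -21, -42, -24]
extract-max → returns 38:
  remove root 38; move last element -24 to root → [-24, 7, -6, 5, -16, -9, -12, 4, -21, -42]
  -24 vs larger child 7 at index 1, swap → [7, -24, -6, 5, -16, -9, -12, 4, -21, -42]
  -24 vs larger child 5 at index 3, swap → [7, 5, -6, -24, -16, -9, -12, 4, -21, -42]
  -24 vs larger child 4 at index 7, swap → [7, 5, -6, 4, -16, -9, -12, -24, -21, -42]
insert -4:
  append -4 at index 10 → [7, 5, -6, 4, -16, -9, -12, -24, -21, -42, -4]
  -4 > parent -16 at index 4, swap → [7, 5, -6, 4, -4, -9, -12, -24, -21, -42, -16]
insert 14:
  append 14 at index 11 → [7, 5, -6, 4, -4, -9, -12, -24, -21, -42, -16, 14]
  14 > parent -9 at index 5, swap → [7, 5, -6, 4, -4, 14, -12, -24, -21, -42, -16, -9]
  14 > parent -6 at index 2, swap → [7, 5, 14, 4, -4, -6, -12, -24, -21, -42, -16, -9]
  14 > parent 7 at index 0, swap → [14, 5, 7, 4, -4, -6, -12, -24, -21, -42, -16, -9]
extract-max → returns 14:
  remove root 14; move last element -9 to root → [-9, 5, 7, 4, -4, -6, -12, -24, -21, -42, -16]
  -9 vs larger child 7 at index 2, swap → [7, 5, -9, 4, -4, -6, -12, -24, -21, -42, -16]
  -9 vs larger child -6 at index 5, swap → [7, 5, -6, 4, -4, -9, -12, -24, -21, -42, -16]

[7, 5, -6, 4, -4, -9, -12, -24, -21, -42, -16]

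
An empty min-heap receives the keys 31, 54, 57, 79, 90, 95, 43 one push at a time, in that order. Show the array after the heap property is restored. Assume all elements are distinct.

[31, 54, 43, 79, 90, 95, 57]

Insert 31:
  append 31 at index 0 → [31] (no swap needed)
Insert 54:
  append 54 at index 1 → [31, 54] (no swap needed)
Insert 57:
  append 57 at index 2 → [31, 54, 57] (no swap needed)
Insert 79:
  append 79 at index 3 → [31, 54, 57, 79] (no swap needed)
Insert 90:
  append 90 at index 4 → [31, 54, 57, 79, 90] (no swap needed)
Insert 95:
  append 95 at index 5 → [31, 54, 57, 79, 90, 95] (no swap needed)
Insert 43:
  append 43 at index 6 → [31, 54, 57, 79, 90, 95, 43]
  43 < parent 57 at index 2, swap → [31, 54, 43, 79, 90, 95, 57]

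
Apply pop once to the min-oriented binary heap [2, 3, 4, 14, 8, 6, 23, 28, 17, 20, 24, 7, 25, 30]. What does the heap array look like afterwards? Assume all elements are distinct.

[3, 8, 4, 14, 20, 6, 23, 28, 17, 30, 24, 7, 25]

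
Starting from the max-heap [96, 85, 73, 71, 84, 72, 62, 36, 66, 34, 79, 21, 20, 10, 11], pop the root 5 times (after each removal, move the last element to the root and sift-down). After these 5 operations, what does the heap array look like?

extract-max #1 returns 96:
  remove root 96; move last element 11 to root → [11, 85, 73, 71, 84, 72, 62, 36, 66, 34, 79, 21, 20, 10]
  11 vs larger child 85 at index 1, swap → [85, 11, 73, 71, 84, 72, 62, 36, 66, 34, 79, 21, 20, 10]
  11 vs larger child 84 at index 4, swap → [85, 84, 73, 71, 11, 72, 62, 36, 66, 34, 79, 21, 20, 10]
  11 vs larger child 79 at index 10, swap → [85, 84, 73, 71, 79, 72, 62, 36, 66, 34, 11, 21, 20, 10]
extract-max #2 returns 85:
  remove root 85; move last element 10 to root → [10, 84, 73, 71, 79, 72, 62, 36, 66, 34, 11, 21, 20]
  10 vs larger child 84 at index 1, swap → [84, 10, 73, 71, 79, 72, 62, 36, 66, 34, 11, 21, 20]
  10 vs larger child 79 at index 4, swap → [84, 79, 73, 71, 10, 72, 62, 36, 66, 34, 11, 21, 20]
  10 vs larger child 34 at index 9, swap → [84, 79, 73, 71, 34, 72, 62, 36, 66, 10, 11, 21, 20]
extract-max #3 returns 84:
  remove root 84; move last element 20 to root → [20, 79, 73, 71, 34, 72, 62, 36, 66, 10, 11, 21]
  20 vs larger child 79 at index 1, swap → [79, 20, 73, 71, 34, 72, 62, 36, 66, 10, 11, 21]
  20 vs larger child 71 at index 3, swap → [79, 71, 73, 20, 34, 72, 62, 36, 66, 10, 11, 21]
  20 vs larger child 66 at index 8, swap → [79, 71, 73, 66, 34, 72, 62, 36, 20, 10, 11, 21]
extract-max #4 returns 79:
  remove root 79; move last element 21 to root → [21, 71, 73, 66, 34, 72, 62, 36, 20, 10, 11]
  21 vs larger child 73 at index 2, swap → [73, 71, 21, 66, 34, 72, 62, 36, 20, 10, 11]
  21 vs larger child 72 at index 5, swap → [73, 71, 72, 66, 34, 21, 62, 36, 20, 10, 11]
extract-max #5 returns 73:
  remove root 73; move last element 11 to root → [11, 71, 72, 66, 34, 21, 62, 36, 20, 10]
  11 vs larger child 72 at index 2, swap → [72, 71, 11, 66, 34, 21, 62, 36, 20, 10]
  11 vs larger child 62 at index 6, swap → [72, 71, 62, 66, 34, 21, 11, 36, 20, 10]

[72, 71, 62, 66, 34, 21, 11, 36, 20, 10]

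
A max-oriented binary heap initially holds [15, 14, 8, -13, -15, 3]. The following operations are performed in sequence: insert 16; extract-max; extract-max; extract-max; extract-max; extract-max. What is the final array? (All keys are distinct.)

insert 16:
  append 16 at index 6 → [15, 14, 8, -13, -15, 3, 16]
  16 > parent 8 at index 2, swap → [15, 14, 16, -13, -15, 3, 8]
  16 > parent 15 at index 0, swap → [16, 14, 15, -13, -15, 3, 8]
extract-max → returns 16:
  remove root 16; move last element 8 to root → [8, 14, 15, -13, -15, 3]
  8 vs larger child 15 at index 2, swap → [15, 14, 8, -13, -15, 3]
extract-max → returns 15:
  remove root 15; move last element 3 to root → [3, 14, 8, -13, -15]
  3 vs larger child 14 at index 1, swap → [14, 3, 8, -13, -15]
extract-max → returns 14:
  remove root 14; move last element -15 to root → [-15, 3, 8, -13]
  -15 vs larger child 8 at index 2, swap → [8, 3, -15, -13]
extract-max → returns 8:
  remove root 8; move last element -13 to root → [-13, 3, -15]
  -13 vs larger child 3 at index 1, swap → [3, -13, -15]
extract-max → returns 3:
  remove root 3; move last element -15 to root → [-15, -13]
  -15 vs only child -13 at index 1, swap → [-13, -15]

[-13, -15]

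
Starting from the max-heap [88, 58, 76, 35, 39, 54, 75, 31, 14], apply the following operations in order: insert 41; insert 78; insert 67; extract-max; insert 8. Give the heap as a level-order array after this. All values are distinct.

insert 41:
  append 41 at index 9 → [88, 58, 76, 35, 39, 54, 75, 31, 14, 41]
  41 > parent 39 at index 4, swap → [88, 58, 76, 35, 41, 54, 75, 31, 14, 39]
insert 78:
  append 78 at index 10 → [88, 58, 76, 35, 41, 54, 75, 31, 14, 39, 78]
  78 > parent 41 at index 4, swap → [88, 58, 76, 35, 78, 54, 75, 31, 14, 39, 41]
  78 > parent 58 at index 1, swap → [88, 78, 76, 35, 58, 54, 75, 31, 14, 39, 41]
insert 67:
  append 67 at index 11 → [88, 78, 76, 35, 58, 54, 75, 31, 14, 39, 41, 67]
  67 > parent 54 at index 5, swap → [88, 78, 76, 35, 58, 67, 75, 31, 14, 39, 41, 54]
extract-max → returns 88:
  remove root 88; move last element 54 to root → [54, 78, 76, 35, 58, 67, 75, 31, 14, 39, 41]
  54 vs larger child 78 at index 1, swap → [78, 54, 76, 35, 58, 67, 75, 31, 14, 39, 41]
  54 vs larger child 58 at index 4, swap → [78, 58, 76, 35, 54, 67, 75, 31, 14, 39, 41]
insert 8:
  append 8 at index 11 → [78, 58, 76, 35, 54, 67, 75, 31, 14, 39, 41, 8] (no swap needed)

[78, 58, 76, 35, 54, 67, 75, 31, 14, 39, 41, 8]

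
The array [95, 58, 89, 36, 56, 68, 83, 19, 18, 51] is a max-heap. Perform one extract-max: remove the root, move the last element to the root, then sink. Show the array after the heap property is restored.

remove root 95; move last element 51 to root → [51, 58, 89, 36, 56, 68, 83, 19, 18]
51 vs larger child 89 at index 2, swap → [89, 58, 51, 36, 56, 68, 83, 19, 18]
51 vs larger child 83 at index 6, swap → [89, 58, 83, 36, 56, 68, 51, 19, 18]

[89, 58, 83, 36, 56, 68, 51, 19, 18]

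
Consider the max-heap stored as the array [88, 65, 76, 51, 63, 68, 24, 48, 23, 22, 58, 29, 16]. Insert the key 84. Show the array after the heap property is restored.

append 84 at index 13 → [88, 65, 76, 51, 63, 68, 24, 48, 23, 22, 58, 29, 16, 84]
84 > parent 24 at index 6, swap → [88, 65, 76, 51, 63, 68, 84, 48, 23, 22, 58, 29, 16, 24]
84 > parent 76 at index 2, swap → [88, 65, 84, 51, 63, 68, 76, 48, 23, 22, 58, 29, 16, 24]

[88, 65, 84, 51, 63, 68, 76, 48, 23, 22, 58, 29, 16, 24]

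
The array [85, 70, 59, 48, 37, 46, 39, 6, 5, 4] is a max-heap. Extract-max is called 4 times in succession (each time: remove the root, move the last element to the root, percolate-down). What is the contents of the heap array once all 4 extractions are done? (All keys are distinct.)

[46, 37, 39, 6, 4, 5]

extract-max #1 returns 85:
  remove root 85; move last element 4 to root → [4, 70, 59, 48, 37, 46, 39, 6, 5]
  4 vs larger child 70 at index 1, swap → [70, 4, 59, 48, 37, 46, 39, 6, 5]
  4 vs larger child 48 at index 3, swap → [70, 48, 59, 4, 37, 46, 39, 6, 5]
  4 vs larger child 6 at index 7, swap → [70, 48, 59, 6, 37, 46, 39, 4, 5]
extract-max #2 returns 70:
  remove root 70; move last element 5 to root → [5, 48, 59, 6, 37, 46, 39, 4]
  5 vs larger child 59 at index 2, swap → [59, 48, 5, 6, 37, 46, 39, 4]
  5 vs larger child 46 at index 5, swap → [59, 48, 46, 6, 37, 5, 39, 4]
extract-max #3 returns 59:
  remove root 59; move last element 4 to root → [4, 48, 46, 6, 37, 5, 39]
  4 vs larger child 48 at index 1, swap → [48, 4, 46, 6, 37, 5, 39]
  4 vs larger child 37 at index 4, swap → [48, 37, 46, 6, 4, 5, 39]
extract-max #4 returns 48:
  remove root 48; move last element 39 to root → [39, 37, 46, 6, 4, 5]
  39 vs larger child 46 at index 2, swap → [46, 37, 39, 6, 4, 5]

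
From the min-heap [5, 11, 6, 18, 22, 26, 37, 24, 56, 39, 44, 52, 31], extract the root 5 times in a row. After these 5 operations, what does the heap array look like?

extract-min #1 returns 5:
  remove root 5; move last element 31 to root → [31, 11, 6, 18, 22, 26, 37, 24, 56, 39, 44, 52]
  31 vs smaller child 6 at index 2, swap → [6, 11, 31, 18, 22, 26, 37, 24, 56, 39, 44, 52]
  31 vs smaller child 26 at index 5, swap → [6, 11, 26, 18, 22, 31, 37, 24, 56, 39, 44, 52]
extract-min #2 returns 6:
  remove root 6; move last element 52 to root → [52, 11, 26, 18, 22, 31, 37, 24, 56, 39, 44]
  52 vs smaller child 11 at index 1, swap → [11, 52, 26, 18, 22, 31, 37, 24, 56, 39, 44]
  52 vs smaller child 18 at index 3, swap → [11, 18, 26, 52, 22, 31, 37, 24, 56, 39, 44]
  52 vs smaller child 24 at index 7, swap → [11, 18, 26, 24, 22, 31, 37, 52, 56, 39, 44]
extract-min #3 returns 11:
  remove root 11; move last element 44 to root → [44, 18, 26, 24, 22, 31, 37, 52, 56, 39]
  44 vs smaller child 18 at index 1, swap → [18, 44, 26, 24, 22, 31, 37, 52, 56, 39]
  44 vs smaller child 22 at index 4, swap → [18, 22, 26, 24, 44, 31, 37, 52, 56, 39]
  44 vs only child 39 at index 9, swap → [18, 22, 26, 24, 39, 31, 37, 52, 56, 44]
extract-min #4 returns 18:
  remove root 18; move last element 44 to root → [44, 22, 26, 24, 39, 31, 37, 52, 56]
  44 vs smaller child 22 at index 1, swap → [22, 44, 26, 24, 39, 31, 37, 52, 56]
  44 vs smaller child 24 at index 3, swap → [22, 24, 26, 44, 39, 31, 37, 52, 56]
extract-min #5 returns 22:
  remove root 22; move last element 56 to root → [56, 24, 26, 44, 39, 31, 37, 52]
  56 vs smaller child 24 at index 1, swap → [24, 56, 26, 44, 39, 31, 37, 52]
  56 vs smaller child 39 at index 4, swap → [24, 39, 26, 44, 56, 31, 37, 52]

[24, 39, 26, 44, 56, 31, 37, 52]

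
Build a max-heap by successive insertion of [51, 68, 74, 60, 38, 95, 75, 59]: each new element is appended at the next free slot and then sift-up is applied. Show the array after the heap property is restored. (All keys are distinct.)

[95, 60, 75, 59, 38, 68, 74, 51]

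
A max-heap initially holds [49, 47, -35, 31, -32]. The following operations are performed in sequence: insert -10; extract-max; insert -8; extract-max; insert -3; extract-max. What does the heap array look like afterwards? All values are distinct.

insert -10:
  append -10 at index 5 → [49, 47, -35, 31, -32, -10]
  -10 > parent -35 at index 2, swap → [49, 47, -10, 31, -32, -35]
extract-max → returns 49:
  remove root 49; move last element -35 to root → [-35, 47, -10, 31, -32]
  -35 vs larger child 47 at index 1, swap → [47, -35, -10, 31, -32]
  -35 vs larger child 31 at index 3, swap → [47, 31, -10, -35, -32]
insert -8:
  append -8 at index 5 → [47, 31, -10, -35, -32, -8]
  -8 > parent -10 at index 2, swap → [47, 31, -8, -35, -32, -10]
extract-max → returns 47:
  remove root 47; move last element -10 to root → [-10, 31, -8, -35, -32]
  -10 vs larger child 31 at index 1, swap → [31, -10, -8, -35, -32]
insert -3:
  append -3 at index 5 → [31, -10, -8, -35, -32, -3]
  -3 > parent -8 at index 2, swap → [31, -10, -3, -35, -32, -8]
extract-max → returns 31:
  remove root 31; move last element -8 to root → [-8, -10, -3, -35, -32]
  -8 vs larger child -3 at index 2, swap → [-3, -10, -8, -35, -32]

[-3, -10, -8, -35, -32]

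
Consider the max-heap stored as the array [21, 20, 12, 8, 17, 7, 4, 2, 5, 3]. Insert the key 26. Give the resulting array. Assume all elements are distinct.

[26, 21, 12, 8, 20, 7, 4, 2, 5, 3, 17]

append 26 at index 10 → [21, 20, 12, 8, 17, 7, 4, 2, 5, 3, 26]
26 > parent 17 at index 4, swap → [21, 20, 12, 8, 26, 7, 4, 2, 5, 3, 17]
26 > parent 20 at index 1, swap → [21, 26, 12, 8, 20, 7, 4, 2, 5, 3, 17]
26 > parent 21 at index 0, swap → [26, 21, 12, 8, 20, 7, 4, 2, 5, 3, 17]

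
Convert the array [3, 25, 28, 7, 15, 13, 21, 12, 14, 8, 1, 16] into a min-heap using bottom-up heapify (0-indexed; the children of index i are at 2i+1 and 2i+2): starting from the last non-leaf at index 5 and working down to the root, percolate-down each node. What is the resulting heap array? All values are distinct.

[1, 3, 13, 7, 8, 16, 21, 12, 14, 25, 15, 28]

sift down from index 5: already satisfies heap property
sift down from index 4:
  15 vs smaller child 1 at index 10, swap → [3, 25, 28, 7, 1, 13, 21, 12, 14, 8, 15, 16]
sift down from index 3: already satisfies heap property
sift down from index 2:
  28 vs smaller child 13 at index 5, swap → [3, 25, 13, 7, 1, 28, 21, 12, 14, 8, 15, 16]
  28 vs only child 16 at index 11, swap → [3, 25, 13, 7, 1, 16, 21, 12, 14, 8, 15, 28]
sift down from index 1:
  25 vs smaller child 1 at index 4, swap → [3, 1, 13, 7, 25, 16, 21, 12, 14, 8, 15, 28]
  25 vs smaller child 8 at index 9, swap → [3, 1, 13, 7, 8, 16, 21, 12, 14, 25, 15, 28]
sift down from index 0:
  3 vs smaller child 1 at index 1, swap → [1, 3, 13, 7, 8, 16, 21, 12, 14, 25, 15, 28]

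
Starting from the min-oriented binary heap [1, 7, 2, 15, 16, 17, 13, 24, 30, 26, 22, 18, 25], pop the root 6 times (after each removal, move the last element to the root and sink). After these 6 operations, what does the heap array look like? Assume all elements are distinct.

extract-min #1 returns 1:
  remove root 1; move last element 25 to root → [25, 7, 2, 15, 16, 17, 13, 24, 30, 26, 22, 18]
  25 vs smaller child 2 at index 2, swap → [2, 7, 25, 15, 16, 17, 13, 24, 30, 26, 22, 18]
  25 vs smaller child 13 at index 6, swap → [2, 7, 13, 15, 16, 17, 25, 24, 30, 26, 22, 18]
extract-min #2 returns 2:
  remove root 2; move last element 18 to root → [18, 7, 13, 15, 16, 17, 25, 24, 30, 26, 22]
  18 vs smaller child 7 at index 1, swap → [7, 18, 13, 15, 16, 17, 25, 24, 30, 26, 22]
  18 vs smaller child 15 at index 3, swap → [7, 15, 13, 18, 16, 17, 25, 24, 30, 26, 22]
extract-min #3 returns 7:
  remove root 7; move last element 22 to root → [22, 15, 13, 18, 16, 17, 25, 24, 30, 26]
  22 vs smaller child 13 at index 2, swap → [13, 15, 22, 18, 16, 17, 25, 24, 30, 26]
  22 vs smaller child 17 at index 5, swap → [13, 15, 17, 18, 16, 22, 25, 24, 30, 26]
extract-min #4 returns 13:
  remove root 13; move last element 26 to root → [26, 15, 17, 18, 16, 22, 25, 24, 30]
  26 vs smaller child 15 at index 1, swap → [15, 26, 17, 18, 16, 22, 25, 24, 30]
  26 vs smaller child 16 at index 4, swap → [15, 16, 17, 18, 26, 22, 25, 24, 30]
extract-min #5 returns 15:
  remove root 15; move last element 30 to root → [30, 16, 17, 18, 26, 22, 25, 24]
  30 vs smaller child 16 at index 1, swap → [16, 30, 17, 18, 26, 22, 25, 24]
  30 vs smaller child 18 at index 3, swap → [16, 18, 17, 30, 26, 22, 25, 24]
  30 vs only child 24 at index 7, swap → [16, 18, 17, 24, 26, 22, 25, 30]
extract-min #6 returns 16:
  remove root 16; move last element 30 to root → [30, 18, 17, 24, 26, 22, 25]
  30 vs smaller child 17 at index 2, swap → [17, 18, 30, 24, 26, 22, 25]
  30 vs smaller child 22 at index 5, swap → [17, 18, 22, 24, 26, 30, 25]

[17, 18, 22, 24, 26, 30, 25]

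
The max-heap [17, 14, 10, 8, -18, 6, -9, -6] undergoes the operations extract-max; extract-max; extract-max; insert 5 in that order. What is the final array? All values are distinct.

[8, -6, 6, -9, -18, 5]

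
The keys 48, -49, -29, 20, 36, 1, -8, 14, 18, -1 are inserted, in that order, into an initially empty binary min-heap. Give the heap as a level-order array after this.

Insert 48:
  append 48 at index 0 → [48] (no swap needed)
Insert -49:
  append -49 at index 1 → [48, -49]
  -49 < parent 48 at index 0, swap → [-49, 48]
Insert -29:
  append -29 at index 2 → [-49, 48, -29] (no swap needed)
Insert 20:
  append 20 at index 3 → [-49, 48, -29, 20]
  20 < parent 48 at index 1, swap → [-49, 20, -29, 48]
Insert 36:
  append 36 at index 4 → [-49, 20, -29, 48, 36] (no swap needed)
Insert 1:
  append 1 at index 5 → [-49, 20, -29, 48, 36, 1] (no swap needed)
Insert -8:
  append -8 at index 6 → [-49, 20, -29, 48, 36, 1, -8] (no swap needed)
Insert 14:
  append 14 at index 7 → [-49, 20, -29, 48, 36, 1, -8, 14]
  14 < parent 48 at index 3, swap → [-49, 20, -29, 14, 36, 1, -8, 48]
  14 < parent 20 at index 1, swap → [-49, 14, -29, 20, 36, 1, -8, 48]
Insert 18:
  append 18 at index 8 → [-49, 14, -29, 20, 36, 1, -8, 48, 18]
  18 < parent 20 at index 3, swap → [-49, 14, -29, 18, 36, 1, -8, 48, 20]
Insert -1:
  append -1 at index 9 → [-49, 14, -29, 18, 36, 1, -8, 48, 20, -1]
  -1 < parent 36 at index 4, swap → [-49, 14, -29, 18, -1, 1, -8, 48, 20, 36]
  -1 < parent 14 at index 1, swap → [-49, -1, -29, 18, 14, 1, -8, 48, 20, 36]

[-49, -1, -29, 18, 14, 1, -8, 48, 20, 36]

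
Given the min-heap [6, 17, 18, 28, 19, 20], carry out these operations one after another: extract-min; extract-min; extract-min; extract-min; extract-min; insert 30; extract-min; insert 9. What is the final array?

extract-min → returns 6:
  remove root 6; move last element 20 to root → [20, 17, 18, 28, 19]
  20 vs smaller child 17 at index 1, swap → [17, 20, 18, 28, 19]
  20 vs smaller child 19 at index 4, swap → [17, 19, 18, 28, 20]
extract-min → returns 17:
  remove root 17; move last element 20 to root → [20, 19, 18, 28]
  20 vs smaller child 18 at index 2, swap → [18, 19, 20, 28]
extract-min → returns 18:
  remove root 18; move last element 28 to root → [28, 19, 20]
  28 vs smaller child 19 at index 1, swap → [19, 28, 20]
extract-min → returns 19:
  remove root 19; move last element 20 to root → [20, 28] (no swap needed)
extract-min → returns 20:
  remove root 20; move last element 28 to root → [28] (no swap needed)
insert 30:
  append 30 at index 1 → [28, 30] (no swap needed)
extract-min → returns 28:
  remove root 28; move last element 30 to root → [30] (no swap needed)
insert 9:
  append 9 at index 1 → [30, 9]
  9 < parent 30 at index 0, swap → [9, 30]

[9, 30]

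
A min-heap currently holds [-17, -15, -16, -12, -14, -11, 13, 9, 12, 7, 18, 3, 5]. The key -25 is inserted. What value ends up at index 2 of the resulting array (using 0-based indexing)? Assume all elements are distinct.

append -25 at index 13 → [-17, -15, -16, -12, -14, -11, 13, 9, 12, 7, 18, 3, 5, -25]
-25 < parent 13 at index 6, swap → [-17, -15, -16, -12, -14, -11, -25, 9, 12, 7, 18, 3, 5, 13]
-25 < parent -16 at index 2, swap → [-17, -15, -25, -12, -14, -11, -16, 9, 12, 7, 18, 3, 5, 13]
-25 < parent -17 at index 0, swap → [-25, -15, -17, -12, -14, -11, -16, 9, 12, 7, 18, 3, 5, 13]
resulting array: [-25, -15, -17, -12, -14, -11, -16, 9, 12, 7, 18, 3, 5, 13]

-17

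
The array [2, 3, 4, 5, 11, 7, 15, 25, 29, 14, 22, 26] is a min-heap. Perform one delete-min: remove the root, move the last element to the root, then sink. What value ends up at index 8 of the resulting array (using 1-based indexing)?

26

remove root 2; move last element 26 to root → [26, 3, 4, 5, 11, 7, 15, 25, 29, 14, 22]
26 vs smaller child 3 at index 2, swap → [3, 26, 4, 5, 11, 7, 15, 25, 29, 14, 22]
26 vs smaller child 5 at index 4, swap → [3, 5, 4, 26, 11, 7, 15, 25, 29, 14, 22]
26 vs smaller child 25 at index 8, swap → [3, 5, 4, 25, 11, 7, 15, 26, 29, 14, 22]
resulting array: [3, 5, 4, 25, 11, 7, 15, 26, 29, 14, 22]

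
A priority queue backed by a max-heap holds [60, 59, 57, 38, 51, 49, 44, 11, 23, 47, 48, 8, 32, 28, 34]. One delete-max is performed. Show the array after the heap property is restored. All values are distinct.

[59, 51, 57, 38, 48, 49, 44, 11, 23, 47, 34, 8, 32, 28]

remove root 60; move last element 34 to root → [34, 59, 57, 38, 51, 49, 44, 11, 23, 47, 48, 8, 32, 28]
34 vs larger child 59 at index 1, swap → [59, 34, 57, 38, 51, 49, 44, 11, 23, 47, 48, 8, 32, 28]
34 vs larger child 51 at index 4, swap → [59, 51, 57, 38, 34, 49, 44, 11, 23, 47, 48, 8, 32, 28]
34 vs larger child 48 at index 10, swap → [59, 51, 57, 38, 48, 49, 44, 11, 23, 47, 34, 8, 32, 28]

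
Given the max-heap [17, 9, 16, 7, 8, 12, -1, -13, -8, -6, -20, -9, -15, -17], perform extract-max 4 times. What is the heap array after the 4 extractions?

[8, 7, -1, -8, -6, -9, -15, -13, -20, -17]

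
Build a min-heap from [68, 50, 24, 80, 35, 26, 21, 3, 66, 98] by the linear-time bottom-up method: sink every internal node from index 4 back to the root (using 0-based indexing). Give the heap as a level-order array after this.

[3, 35, 21, 50, 68, 26, 24, 80, 66, 98]

sift down from index 4: already satisfies heap property
sift down from index 3:
  80 vs smaller child 3 at index 7, swap → [68, 50, 24, 3, 35, 26, 21, 80, 66, 98]
sift down from index 2:
  24 vs smaller child 21 at index 6, swap → [68, 50, 21, 3, 35, 26, 24, 80, 66, 98]
sift down from index 1:
  50 vs smaller child 3 at index 3, swap → [68, 3, 21, 50, 35, 26, 24, 80, 66, 98]
sift down from index 0:
  68 vs smaller child 3 at index 1, swap → [3, 68, 21, 50, 35, 26, 24, 80, 66, 98]
  68 vs smaller child 35 at index 4, swap → [3, 35, 21, 50, 68, 26, 24, 80, 66, 98]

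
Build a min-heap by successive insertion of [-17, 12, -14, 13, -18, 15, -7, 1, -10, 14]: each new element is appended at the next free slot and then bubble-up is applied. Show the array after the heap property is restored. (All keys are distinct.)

[-18, -17, -14, -10, 12, 15, -7, 13, 1, 14]

Insert -17:
  append -17 at index 0 → [-17] (no swap needed)
Insert 12:
  append 12 at index 1 → [-17, 12] (no swap needed)
Insert -14:
  append -14 at index 2 → [-17, 12, -14] (no swap needed)
Insert 13:
  append 13 at index 3 → [-17, 12, -14, 13] (no swap needed)
Insert -18:
  append -18 at index 4 → [-17, 12, -14, 13, -18]
  -18 < parent 12 at index 1, swap → [-17, -18, -14, 13, 12]
  -18 < parent -17 at index 0, swap → [-18, -17, -14, 13, 12]
Insert 15:
  append 15 at index 5 → [-18, -17, -14, 13, 12, 15] (no swap needed)
Insert -7:
  append -7 at index 6 → [-18, -17, -14, 13, 12, 15, -7] (no swap needed)
Insert 1:
  append 1 at index 7 → [-18, -17, -14, 13, 12, 15, -7, 1]
  1 < parent 13 at index 3, swap → [-18, -17, -14, 1, 12, 15, -7, 13]
Insert -10:
  append -10 at index 8 → [-18, -17, -14, 1, 12, 15, -7, 13, -10]
  -10 < parent 1 at index 3, swap → [-18, -17, -14, -10, 12, 15, -7, 13, 1]
Insert 14:
  append 14 at index 9 → [-18, -17, -14, -10, 12, 15, -7, 13, 1, 14] (no swap needed)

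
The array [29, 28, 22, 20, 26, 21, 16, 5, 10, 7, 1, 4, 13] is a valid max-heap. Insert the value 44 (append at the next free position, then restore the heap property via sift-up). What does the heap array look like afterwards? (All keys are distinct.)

append 44 at index 13 → [29, 28, 22, 20, 26, 21, 16, 5, 10, 7, 1, 4, 13, 44]
44 > parent 16 at index 6, swap → [29, 28, 22, 20, 26, 21, 44, 5, 10, 7, 1, 4, 13, 16]
44 > parent 22 at index 2, swap → [29, 28, 44, 20, 26, 21, 22, 5, 10, 7, 1, 4, 13, 16]
44 > parent 29 at index 0, swap → [44, 28, 29, 20, 26, 21, 22, 5, 10, 7, 1, 4, 13, 16]

[44, 28, 29, 20, 26, 21, 22, 5, 10, 7, 1, 4, 13, 16]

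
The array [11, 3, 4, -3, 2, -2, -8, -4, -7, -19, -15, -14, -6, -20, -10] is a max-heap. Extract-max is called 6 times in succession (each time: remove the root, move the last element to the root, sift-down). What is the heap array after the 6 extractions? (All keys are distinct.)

[-4, -7, -6, -10, -15, -14, -8, -19, -20]

extract-max #1 returns 11:
  remove root 11; move last element -10 to root → [-10, 3, 4, -3, 2, -2, -8, -4, -7, -19, -15, -14, -6, -20]
  -10 vs larger child 4 at index 2, swap → [4, 3, -10, -3, 2, -2, -8, -4, -7, -19, -15, -14, -6, -20]
  -10 vs larger child -2 at index 5, swap → [4, 3, -2, -3, 2, -10, -8, -4, -7, -19, -15, -14, -6, -20]
  -10 vs larger child -6 at index 12, swap → [4, 3, -2, -3, 2, -6, -8, -4, -7, -19, -15, -14, -10, -20]
extract-max #2 returns 4:
  remove root 4; move last element -20 to root → [-20, 3, -2, -3, 2, -6, -8, -4, -7, -19, -15, -14, -10]
  -20 vs larger child 3 at index 1, swap → [3, -20, -2, -3, 2, -6, -8, -4, -7, -19, -15, -14, -10]
  -20 vs larger child 2 at index 4, swap → [3, 2, -2, -3, -20, -6, -8, -4, -7, -19, -15, -14, -10]
  -20 vs larger child -15 at index 10, swap → [3, 2, -2, -3, -15, -6, -8, -4, -7, -19, -20, -14, -10]
extract-max #3 returns 3:
  remove root 3; move last element -10 to root → [-10, 2, -2, -3, -15, -6, -8, -4, -7, -19, -20, -14]
  -10 vs larger child 2 at index 1, swap → [2, -10, -2, -3, -15, -6, -8, -4, -7, -19, -20, -14]
  -10 vs larger child -3 at index 3, swap → [2, -3, -2, -10, -15, -6, -8, -4, -7, -19, -20, -14]
  -10 vs larger child -4 at index 7, swap → [2, -3, -2, -4, -15, -6, -8, -10, -7, -19, -20, -14]
extract-max #4 returns 2:
  remove root 2; move last element -14 to root → [-14, -3, -2, -4, -15, -6, -8, -10, -7, -19, -20]
  -14 vs larger child -2 at index 2, swap → [-2, -3, -14, -4, -15, -6, -8, -10, -7, -19, -20]
  -14 vs larger child -6 at index 5, swap → [-2, -3, -6, -4, -15, -14, -8, -10, -7, -19, -20]
extract-max #5 returns -2:
  remove root -2; move last element -20 to root → [-20, -3, -6, -4, -15, -14, -8, -10, -7, -19]
  -20 vs larger child -3 at index 1, swap → [-3, -20, -6, -4, -15, -14, -8, -10, -7, -19]
  -20 vs larger child -4 at index 3, swap → [-3, -4, -6, -20, -15, -14, -8, -10, -7, -19]
  -20 vs larger child -7 at index 8, swap → [-3, -4, -6, -7, -15, -14, -8, -10, -20, -19]
extract-max #6 returns -3:
  remove root -3; move last element -19 to root → [-19, -4, -6, -7, -15, -14, -8, -10, -20]
  -19 vs larger child -4 at index 1, swap → [-4, -19, -6, -7, -15, -14, -8, -10, -20]
  -19 vs larger child -7 at index 3, swap → [-4, -7, -6, -19, -15, -14, -8, -10, -20]
  -19 vs larger child -10 at index 7, swap → [-4, -7, -6, -10, -15, -14, -8, -19, -20]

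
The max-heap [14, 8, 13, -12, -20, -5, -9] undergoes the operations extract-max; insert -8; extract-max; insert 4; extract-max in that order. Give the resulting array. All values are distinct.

[4, -8, -5, -12, -20, -9]

extract-max → returns 14:
  remove root 14; move last element -9 to root → [-9, 8, 13, -12, -20, -5]
  -9 vs larger child 13 at index 2, swap → [13, 8, -9, -12, -20, -5]
  -9 vs only child -5 at index 5, swap → [13, 8, -5, -12, -20, -9]
insert -8:
  append -8 at index 6 → [13, 8, -5, -12, -20, -9, -8] (no swap needed)
extract-max → returns 13:
  remove root 13; move last element -8 to root → [-8, 8, -5, -12, -20, -9]
  -8 vs larger child 8 at index 1, swap → [8, -8, -5, -12, -20, -9]
insert 4:
  append 4 at index 6 → [8, -8, -5, -12, -20, -9, 4]
  4 > parent -5 at index 2, swap → [8, -8, 4, -12, -20, -9, -5]
extract-max → returns 8:
  remove root 8; move last element -5 to root → [-5, -8, 4, -12, -20, -9]
  -5 vs larger child 4 at index 2, swap → [4, -8, -5, -12, -20, -9]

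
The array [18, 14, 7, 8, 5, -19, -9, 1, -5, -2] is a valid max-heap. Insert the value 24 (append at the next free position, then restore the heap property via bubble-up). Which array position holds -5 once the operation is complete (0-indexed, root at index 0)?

8

append 24 at index 10 → [18, 14, 7, 8, 5, -19, -9, 1, -5, -2, 24]
24 > parent 5 at index 4, swap → [18, 14, 7, 8, 24, -19, -9, 1, -5, -2, 5]
24 > parent 14 at index 1, swap → [18, 24, 7, 8, 14, -19, -9, 1, -5, -2, 5]
24 > parent 18 at index 0, swap → [24, 18, 7, 8, 14, -19, -9, 1, -5, -2, 5]
resulting array: [24, 18, 7, 8, 14, -19, -9, 1, -5, -2, 5]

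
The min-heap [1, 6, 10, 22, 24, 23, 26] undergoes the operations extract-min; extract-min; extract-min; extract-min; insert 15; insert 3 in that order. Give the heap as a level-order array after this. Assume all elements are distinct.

[3, 15, 26, 24, 23]

extract-min → returns 1:
  remove root 1; move last element 26 to root → [26, 6, 10, 22, 24, 23]
  26 vs smaller child 6 at index 1, swap → [6, 26, 10, 22, 24, 23]
  26 vs smaller child 22 at index 3, swap → [6, 22, 10, 26, 24, 23]
extract-min → returns 6:
  remove root 6; move last element 23 to root → [23, 22, 10, 26, 24]
  23 vs smaller child 10 at index 2, swap → [10, 22, 23, 26, 24]
extract-min → returns 10:
  remove root 10; move last element 24 to root → [24, 22, 23, 26]
  24 vs smaller child 22 at index 1, swap → [22, 24, 23, 26]
extract-min → returns 22:
  remove root 22; move last element 26 to root → [26, 24, 23]
  26 vs smaller child 23 at index 2, swap → [23, 24, 26]
insert 15:
  append 15 at index 3 → [23, 24, 26, 15]
  15 < parent 24 at index 1, swap → [23, 15, 26, 24]
  15 < parent 23 at index 0, swap → [15, 23, 26, 24]
insert 3:
  append 3 at index 4 → [15, 23, 26, 24, 3]
  3 < parent 23 at index 1, swap → [15, 3, 26, 24, 23]
  3 < parent 15 at index 0, swap → [3, 15, 26, 24, 23]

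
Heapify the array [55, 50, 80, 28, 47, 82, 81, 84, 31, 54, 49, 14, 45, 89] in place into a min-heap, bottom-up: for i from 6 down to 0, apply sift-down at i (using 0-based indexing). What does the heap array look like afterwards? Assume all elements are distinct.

sift down from index 6: already satisfies heap property
sift down from index 5:
  82 vs smaller child 14 at index 11, swap → [55, 50, 80, 28, 47, 14, 81, 84, 31, 54, 49, 82, 45, 89]
sift down from index 4: already satisfies heap property
sift down from index 3: already satisfies heap property
sift down from index 2:
  80 vs smaller child 14 at index 5, swap → [55, 50, 14, 28, 47, 80, 81, 84, 31, 54, 49, 82, 45, 89]
  80 vs smaller child 45 at index 12, swap → [55, 50, 14, 28, 47, 45, 81, 84, 31, 54, 49, 82, 80, 89]
sift down from index 1:
  50 vs smaller child 28 at index 3, swap → [55, 28, 14, 50, 47, 45, 81, 84, 31, 54, 49, 82, 80, 89]
  50 vs smaller child 31 at index 8, swap → [55, 28, 14, 31, 47, 45, 81, 84, 50, 54, 49, 82, 80, 89]
sift down from index 0:
  55 vs smaller child 14 at index 2, swap → [14, 28, 55, 31, 47, 45, 81, 84, 50, 54, 49, 82, 80, 89]
  55 vs smaller child 45 at index 5, swap → [14, 28, 45, 31, 47, 55, 81, 84, 50, 54, 49, 82, 80, 89]

[14, 28, 45, 31, 47, 55, 81, 84, 50, 54, 49, 82, 80, 89]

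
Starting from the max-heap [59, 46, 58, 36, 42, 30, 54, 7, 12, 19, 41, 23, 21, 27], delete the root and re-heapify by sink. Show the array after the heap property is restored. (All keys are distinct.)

[58, 46, 54, 36, 42, 30, 27, 7, 12, 19, 41, 23, 21]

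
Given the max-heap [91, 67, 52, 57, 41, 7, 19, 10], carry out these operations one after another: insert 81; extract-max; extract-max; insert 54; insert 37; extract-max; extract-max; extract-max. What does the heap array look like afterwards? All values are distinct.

[52, 41, 19, 37, 10, 7]

insert 81:
  append 81 at index 8 → [91, 67, 52, 57, 41, 7, 19, 10, 81]
  81 > parent 57 at index 3, swap → [91, 67, 52, 81, 41, 7, 19, 10, 57]
  81 > parent 67 at index 1, swap → [91, 81, 52, 67, 41, 7, 19, 10, 57]
extract-max → returns 91:
  remove root 91; move last element 57 to root → [57, 81, 52, 67, 41, 7, 19, 10]
  57 vs larger child 81 at index 1, swap → [81, 57, 52, 67, 41, 7, 19, 10]
  57 vs larger child 67 at index 3, swap → [81, 67, 52, 57, 41, 7, 19, 10]
extract-max → returns 81:
  remove root 81; move last element 10 to root → [10, 67, 52, 57, 41, 7, 19]
  10 vs larger child 67 at index 1, swap → [67, 10, 52, 57, 41, 7, 19]
  10 vs larger child 57 at index 3, swap → [67, 57, 52, 10, 41, 7, 19]
insert 54:
  append 54 at index 7 → [67, 57, 52, 10, 41, 7, 19, 54]
  54 > parent 10 at index 3, swap → [67, 57, 52, 54, 41, 7, 19, 10]
insert 37:
  append 37 at index 8 → [67, 57, 52, 54, 41, 7, 19, 10, 37] (no swap needed)
extract-max → returns 67:
  remove root 67; move last element 37 to root → [37, 57, 52, 54, 41, 7, 19, 10]
  37 vs larger child 57 at index 1, swap → [57, 37, 52, 54, 41, 7, 19, 10]
  37 vs larger child 54 at index 3, swap → [57, 54, 52, 37, 41, 7, 19, 10]
extract-max → returns 57:
  remove root 57; move last element 10 to root → [10, 54, 52, 37, 41, 7, 19]
  10 vs larger child 54 at index 1, swap → [54, 10, 52, 37, 41, 7, 19]
  10 vs larger child 41 at index 4, swap → [54, 41, 52, 37, 10, 7, 19]
extract-max → returns 54:
  remove root 54; move last element 19 to root → [19, 41, 52, 37, 10, 7]
  19 vs larger child 52 at index 2, swap → [52, 41, 19, 37, 10, 7]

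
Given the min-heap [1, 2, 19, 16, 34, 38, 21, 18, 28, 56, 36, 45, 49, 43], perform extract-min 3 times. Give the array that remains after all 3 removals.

[18, 28, 19, 43, 34, 38, 21, 45, 49, 56, 36]

extract-min #1 returns 1:
  remove root 1; move last element 43 to root → [43, 2, 19, 16, 34, 38, 21, 18, 28, 56, 36, 45, 49]
  43 vs smaller child 2 at index 1, swap → [2, 43, 19, 16, 34, 38, 21, 18, 28, 56, 36, 45, 49]
  43 vs smaller child 16 at index 3, swap → [2, 16, 19, 43, 34, 38, 21, 18, 28, 56, 36, 45, 49]
  43 vs smaller child 18 at index 7, swap → [2, 16, 19, 18, 34, 38, 21, 43, 28, 56, 36, 45, 49]
extract-min #2 returns 2:
  remove root 2; move last element 49 to root → [49, 16, 19, 18, 34, 38, 21, 43, 28, 56, 36, 45]
  49 vs smaller child 16 at index 1, swap → [16, 49, 19, 18, 34, 38, 21, 43, 28, 56, 36, 45]
  49 vs smaller child 18 at index 3, swap → [16, 18, 19, 49, 34, 38, 21, 43, 28, 56, 36, 45]
  49 vs smaller child 28 at index 8, swap → [16, 18, 19, 28, 34, 38, 21, 43, 49, 56, 36, 45]
extract-min #3 returns 16:
  remove root 16; move last element 45 to root → [45, 18, 19, 28, 34, 38, 21, 43, 49, 56, 36]
  45 vs smaller child 18 at index 1, swap → [18, 45, 19, 28, 34, 38, 21, 43, 49, 56, 36]
  45 vs smaller child 28 at index 3, swap → [18, 28, 19, 45, 34, 38, 21, 43, 49, 56, 36]
  45 vs smaller child 43 at index 7, swap → [18, 28, 19, 43, 34, 38, 21, 45, 49, 56, 36]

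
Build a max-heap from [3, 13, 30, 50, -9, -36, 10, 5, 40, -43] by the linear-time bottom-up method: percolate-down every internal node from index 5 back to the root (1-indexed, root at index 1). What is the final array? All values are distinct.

[50, 40, 30, 13, -9, -36, 10, 5, 3, -43]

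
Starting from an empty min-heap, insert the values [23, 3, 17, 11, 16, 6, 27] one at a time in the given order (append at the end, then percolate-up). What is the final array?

[3, 11, 6, 23, 16, 17, 27]

Insert 23:
  append 23 at index 0 → [23] (no swap needed)
Insert 3:
  append 3 at index 1 → [23, 3]
  3 < parent 23 at index 0, swap → [3, 23]
Insert 17:
  append 17 at index 2 → [3, 23, 17] (no swap needed)
Insert 11:
  append 11 at index 3 → [3, 23, 17, 11]
  11 < parent 23 at index 1, swap → [3, 11, 17, 23]
Insert 16:
  append 16 at index 4 → [3, 11, 17, 23, 16] (no swap needed)
Insert 6:
  append 6 at index 5 → [3, 11, 17, 23, 16, 6]
  6 < parent 17 at index 2, swap → [3, 11, 6, 23, 16, 17]
Insert 27:
  append 27 at index 6 → [3, 11, 6, 23, 16, 17, 27] (no swap needed)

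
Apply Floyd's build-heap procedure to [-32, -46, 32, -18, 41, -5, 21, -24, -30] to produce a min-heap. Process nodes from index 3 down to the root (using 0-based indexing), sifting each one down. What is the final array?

[-46, -32, -5, -30, 41, 32, 21, -24, -18]

sift down from index 3:
  -18 vs smaller child -30 at index 8, swap → [-32, -46, 32, -30, 41, -5, 21, -24, -18]
sift down from index 2:
  32 vs smaller child -5 at index 5, swap → [-32, -46, -5, -30, 41, 32, 21, -24, -18]
sift down from index 1: already satisfies heap property
sift down from index 0:
  -32 vs smaller child -46 at index 1, swap → [-46, -32, -5, -30, 41, 32, 21, -24, -18]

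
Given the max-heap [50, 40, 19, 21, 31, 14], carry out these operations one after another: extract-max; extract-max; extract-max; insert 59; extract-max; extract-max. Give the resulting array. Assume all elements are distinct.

extract-max → returns 50:
  remove root 50; move last element 14 to root → [14, 40, 19, 21, 31]
  14 vs larger child 40 at index 1, swap → [40, 14, 19, 21, 31]
  14 vs larger child 31 at index 4, swap → [40, 31, 19, 21, 14]
extract-max → returns 40:
  remove root 40; move last element 14 to root → [14, 31, 19, 21]
  14 vs larger child 31 at index 1, swap → [31, 14, 19, 21]
  14 vs only child 21 at index 3, swap → [31, 21, 19, 14]
extract-max → returns 31:
  remove root 31; move last element 14 to root → [14, 21, 19]
  14 vs larger child 21 at index 1, swap → [21, 14, 19]
insert 59:
  append 59 at index 3 → [21, 14, 19, 59]
  59 > parent 14 at index 1, swap → [21, 59, 19, 14]
  59 > parent 21 at index 0, swap → [59, 21, 19, 14]
extract-max → returns 59:
  remove root 59; move last element 14 to root → [14, 21, 19]
  14 vs larger child 21 at index 1, swap → [21, 14, 19]
extract-max → returns 21:
  remove root 21; move last element 19 to root → [19, 14] (no swap needed)

[19, 14]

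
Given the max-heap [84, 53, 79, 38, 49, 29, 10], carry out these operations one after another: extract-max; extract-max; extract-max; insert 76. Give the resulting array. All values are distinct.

[76, 49, 29, 10, 38]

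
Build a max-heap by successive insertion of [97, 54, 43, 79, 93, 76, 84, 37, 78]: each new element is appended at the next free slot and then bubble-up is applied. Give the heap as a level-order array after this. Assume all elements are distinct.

[97, 93, 84, 78, 79, 43, 76, 37, 54]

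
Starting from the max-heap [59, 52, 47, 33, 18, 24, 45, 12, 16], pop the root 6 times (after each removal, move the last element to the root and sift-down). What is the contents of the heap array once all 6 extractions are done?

extract-max #1 returns 59:
  remove root 59; move last element 16 to root → [16, 52, 47, 33, 18, 24, 45, 12]
  16 vs larger child 52 at index 1, swap → [52, 16, 47, 33, 18, 24, 45, 12]
  16 vs larger child 33 at index 3, swap → [52, 33, 47, 16, 18, 24, 45, 12]
extract-max #2 returns 52:
  remove root 52; move last element 12 to root → [12, 33, 47, 16, 18, 24, 45]
  12 vs larger child 47 at index 2, swap → [47, 33, 12, 16, 18, 24, 45]
  12 vs larger child 45 at index 6, swap → [47, 33, 45, 16, 18, 24, 12]
extract-max #3 returns 47:
  remove root 47; move last element 12 to root → [12, 33, 45, 16, 18, 24]
  12 vs larger child 45 at index 2, swap → [45, 33, 12, 16, 18, 24]
  12 vs only child 24 at index 5, swap → [45, 33, 24, 16, 18, 12]
extract-max #4 returns 45:
  remove root 45; move last element 12 to root → [12, 33, 24, 16, 18]
  12 vs larger child 33 at index 1, swap → [33, 12, 24, 16, 18]
  12 vs larger child 18 at index 4, swap → [33, 18, 24, 16, 12]
extract-max #5 returns 33:
  remove root 33; move last element 12 to root → [12, 18, 24, 16]
  12 vs larger child 24 at index 2, swap → [24, 18, 12, 16]
extract-max #6 returns 24:
  remove root 24; move last element 16 to root → [16, 18, 12]
  16 vs larger child 18 at index 1, swap → [18, 16, 12]

[18, 16, 12]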